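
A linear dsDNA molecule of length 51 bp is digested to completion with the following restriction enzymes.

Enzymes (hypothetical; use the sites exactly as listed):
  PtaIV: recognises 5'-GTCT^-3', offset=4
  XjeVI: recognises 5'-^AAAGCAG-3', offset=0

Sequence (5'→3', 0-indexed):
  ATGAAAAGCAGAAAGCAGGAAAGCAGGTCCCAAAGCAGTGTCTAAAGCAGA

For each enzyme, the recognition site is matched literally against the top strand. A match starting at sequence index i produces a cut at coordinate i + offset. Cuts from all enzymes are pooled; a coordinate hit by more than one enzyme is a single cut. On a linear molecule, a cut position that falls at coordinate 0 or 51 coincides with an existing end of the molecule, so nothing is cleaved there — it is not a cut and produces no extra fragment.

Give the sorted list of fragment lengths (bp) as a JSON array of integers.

Per-enzyme occurrences:
  PtaIV GTCT/4: at [39] ⇒ [43]
  XjeVI AAAGCAG/0: at [4, 11, 19, 31, 43] ⇒ [4, 11, 19, 31, 43]

All cut coordinates (distinct, sorted): [4, 11, 19, 31, 43]

Fragments:
  [0,4): 4 bp
  [4,11): 7 bp
  [11,19): 8 bp
  [19,31): 12 bp
  [31,43): 12 bp
  [43,51): 8 bp

[4,7,8,8,12,12]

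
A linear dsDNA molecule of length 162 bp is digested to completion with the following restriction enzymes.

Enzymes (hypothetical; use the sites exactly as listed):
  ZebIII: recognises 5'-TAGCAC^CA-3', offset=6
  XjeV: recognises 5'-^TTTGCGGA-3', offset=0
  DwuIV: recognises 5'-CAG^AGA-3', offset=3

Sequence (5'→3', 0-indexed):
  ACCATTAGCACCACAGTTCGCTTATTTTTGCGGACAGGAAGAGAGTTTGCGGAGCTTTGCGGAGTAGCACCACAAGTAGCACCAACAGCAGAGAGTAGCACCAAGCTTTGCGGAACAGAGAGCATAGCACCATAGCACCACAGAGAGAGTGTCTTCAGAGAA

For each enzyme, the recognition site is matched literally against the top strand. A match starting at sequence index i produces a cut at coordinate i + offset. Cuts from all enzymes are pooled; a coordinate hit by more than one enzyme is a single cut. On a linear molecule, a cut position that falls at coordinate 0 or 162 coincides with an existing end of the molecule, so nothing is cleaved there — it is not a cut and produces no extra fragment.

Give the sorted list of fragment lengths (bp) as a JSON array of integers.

[4,5,5,8,9,10,10,11,12,12,12,15,15,15,19]

Per-enzyme occurrences:
  ZebIII TAGCACCA/6: at [5, 64, 76, 95, 124, 132] ⇒ [11, 70, 82, 101, 130, 138]
  XjeV TTTGCGGA/0: at [26, 45, 55, 106] ⇒ [26, 45, 55, 106]
  DwuIV CAGAGA/3: at [88, 115, 140, 155] ⇒ [91, 118, 143, 158]

Pooled cuts: [11, 26, 45, 55, 70, 82, 91, 101, 106, 118, 130, 138, 143, 158]

Fragments:
  [0,11): 11 bp
  [11,26): 15 bp
  [26,45): 19 bp
  [45,55): 10 bp
  [55,70): 15 bp
  [70,82): 12 bp
  [82,91): 9 bp
  [91,101): 10 bp
  [101,106): 5 bp
  [106,118): 12 bp
  [118,130): 12 bp
  [130,138): 8 bp
  [138,143): 5 bp
  [143,158): 15 bp
  [158,162): 4 bp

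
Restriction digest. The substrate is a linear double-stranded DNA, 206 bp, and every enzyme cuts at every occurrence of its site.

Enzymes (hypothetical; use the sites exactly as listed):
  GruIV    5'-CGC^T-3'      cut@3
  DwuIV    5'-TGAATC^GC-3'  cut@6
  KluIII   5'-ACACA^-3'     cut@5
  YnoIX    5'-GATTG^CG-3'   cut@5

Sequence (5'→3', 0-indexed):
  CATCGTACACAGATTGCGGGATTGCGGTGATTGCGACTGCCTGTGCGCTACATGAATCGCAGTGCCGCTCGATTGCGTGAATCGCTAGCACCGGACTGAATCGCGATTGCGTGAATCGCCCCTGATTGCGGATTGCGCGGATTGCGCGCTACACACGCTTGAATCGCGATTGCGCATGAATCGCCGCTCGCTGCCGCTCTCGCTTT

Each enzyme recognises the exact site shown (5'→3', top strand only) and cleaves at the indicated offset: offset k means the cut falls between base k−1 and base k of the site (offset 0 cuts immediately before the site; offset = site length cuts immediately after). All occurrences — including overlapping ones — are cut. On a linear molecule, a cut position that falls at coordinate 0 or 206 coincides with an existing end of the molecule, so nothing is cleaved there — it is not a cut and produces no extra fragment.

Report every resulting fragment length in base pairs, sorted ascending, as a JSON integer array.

[2,3,3,4,5,5,5,6,6,6,7,7,7,7,7,8,8,8,9,9,10,10,10,11,11,15,17]

Site scan:
  GruIV (CGCT, off=3): starts [45, 65, 82, 146, 155, 184, 188, 194, 200] → cuts [48, 68, 85, 149, 158, 187, 191, 197, 203]
  DwuIV (TGAATCGC, off=6): starts [52, 77, 96, 111, 159, 176] → cuts [58, 83, 102, 117, 165, 182]
  KluIII (ACACA, off=5): starts [6, 150] → cuts [11, 155]
  YnoIX (GATTGCG, off=5): starts [11, 19, 28, 70, 104, 123, 130, 139, 167] → cuts [16, 24, 33, 75, 109, 128, 135, 144, 172]

All cut coordinates (distinct, sorted): [11, 16, 24, 33, 48, 58, 68, 75, 83, 85, 102, 109, 117, 128, 135, 144, 149, 155, 158, 165, 172, 182, 187, 191, 197, 203]

Fragment lengths:
  [0,11): 11 bp
  [11,16): 5 bp
  [16,24): 8 bp
  [24,33): 9 bp
  [33,48): 15 bp
  [48,58): 10 bp
  [58,68): 10 bp
  [68,75): 7 bp
  [75,83): 8 bp
  [83,85): 2 bp
  [85,102): 17 bp
  [102,109): 7 bp
  [109,117): 8 bp
  [117,128): 11 bp
  [128,135): 7 bp
  [135,144): 9 bp
  [144,149): 5 bp
  [149,155): 6 bp
  [155,158): 3 bp
  [158,165): 7 bp
  [165,172): 7 bp
  [172,182): 10 bp
  [182,187): 5 bp
  [187,191): 4 bp
  [191,197): 6 bp
  [197,203): 6 bp
  [203,206): 3 bp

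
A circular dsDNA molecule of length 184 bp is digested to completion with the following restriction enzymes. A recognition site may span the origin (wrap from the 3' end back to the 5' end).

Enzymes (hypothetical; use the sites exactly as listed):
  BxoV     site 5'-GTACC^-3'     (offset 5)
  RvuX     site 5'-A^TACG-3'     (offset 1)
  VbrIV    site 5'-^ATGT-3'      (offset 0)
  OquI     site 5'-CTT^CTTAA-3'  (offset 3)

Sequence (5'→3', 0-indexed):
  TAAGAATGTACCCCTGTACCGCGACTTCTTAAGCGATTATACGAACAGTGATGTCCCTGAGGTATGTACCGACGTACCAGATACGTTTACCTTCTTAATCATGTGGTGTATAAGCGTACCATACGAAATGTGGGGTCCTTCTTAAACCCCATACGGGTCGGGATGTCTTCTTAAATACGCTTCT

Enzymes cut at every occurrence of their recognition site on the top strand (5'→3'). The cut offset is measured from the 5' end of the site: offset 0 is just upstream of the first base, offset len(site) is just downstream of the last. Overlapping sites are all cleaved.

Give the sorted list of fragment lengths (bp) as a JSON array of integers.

Per-enzyme occurrences:
  BxoV (GTACC, off=5): starts [7, 15, 65, 73, 115] → cuts [12, 20, 70, 78, 120]
  RvuX (ATACG, off=1): starts [38, 80, 120, 150, 174] → cuts [39, 81, 121, 151, 175]
  VbrIV (ATGT, off=0): starts [5, 50, 63, 100, 127, 162] → cuts [5, 50, 63, 100, 127, 162]
  OquI (CTTCTTAA, off=3): starts [24, 90, 137, 166, 179] → cuts [27, 93, 140, 169, 182]

All cut coordinates (distinct, sorted): [5, 12, 20, 27, 39, 50, 63, 70, 78, 81, 93, 100, 120, 121, 127, 140, 151, 162, 169, 175, 182]

Fragments:
  5→12: 7 bp
  12→20: 8 bp
  20→27: 7 bp
  27→39: 12 bp
  39→50: 11 bp
  50→63: 13 bp
  63→70: 7 bp
  70→78: 8 bp
  78→81: 3 bp
  81→93: 12 bp
  93→100: 7 bp
  100→120: 20 bp
  120→121: 1 bp
  121→127: 6 bp
  127→140: 13 bp
  140→151: 11 bp
  151→162: 11 bp
  162→169: 7 bp
  169→175: 6 bp
  175→182: 7 bp
  182→5 (wrap): 184-182+5 = 7 bp

[1,3,6,6,7,7,7,7,7,7,7,8,8,11,11,11,12,12,13,13,20]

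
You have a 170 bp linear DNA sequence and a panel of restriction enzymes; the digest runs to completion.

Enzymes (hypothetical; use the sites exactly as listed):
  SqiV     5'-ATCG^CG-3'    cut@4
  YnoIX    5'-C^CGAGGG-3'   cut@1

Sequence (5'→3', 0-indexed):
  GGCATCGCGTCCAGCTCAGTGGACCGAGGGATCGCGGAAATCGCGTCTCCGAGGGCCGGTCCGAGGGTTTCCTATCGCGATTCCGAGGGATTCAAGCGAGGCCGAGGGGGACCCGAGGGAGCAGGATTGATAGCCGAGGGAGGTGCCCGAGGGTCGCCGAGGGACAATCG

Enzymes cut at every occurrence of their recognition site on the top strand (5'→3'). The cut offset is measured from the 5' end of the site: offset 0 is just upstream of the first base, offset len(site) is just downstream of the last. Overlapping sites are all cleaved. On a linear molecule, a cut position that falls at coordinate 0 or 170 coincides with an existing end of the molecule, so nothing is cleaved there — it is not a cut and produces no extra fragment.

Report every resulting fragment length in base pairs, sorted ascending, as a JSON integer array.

Site scan:
  SqiV ATCGCG/4: at [3, 30, 39, 73] ⇒ [7, 34, 43, 77]
  YnoIX CCGAGGG/1: at [23, 48, 60, 82, 101, 112, 133, 146, 156] ⇒ [24, 49, 61, 83, 102, 113, 134, 147, 157]

All cut coordinates (distinct, sorted): [7, 24, 34, 43, 49, 61, 77, 83, 102, 113, 134, 147, 157]

Fragments:
  [0,7): 7 bp
  [7,24): 17 bp
  [24,34): 10 bp
  [34,43): 9 bp
  [43,49): 6 bp
  [49,61): 12 bp
  [61,77): 16 bp
  [77,83): 6 bp
  [83,102): 19 bp
  [102,113): 11 bp
  [113,134): 21 bp
  [134,147): 13 bp
  [147,157): 10 bp
  [157,170): 13 bp

[6,6,7,9,10,10,11,12,13,13,16,17,19,21]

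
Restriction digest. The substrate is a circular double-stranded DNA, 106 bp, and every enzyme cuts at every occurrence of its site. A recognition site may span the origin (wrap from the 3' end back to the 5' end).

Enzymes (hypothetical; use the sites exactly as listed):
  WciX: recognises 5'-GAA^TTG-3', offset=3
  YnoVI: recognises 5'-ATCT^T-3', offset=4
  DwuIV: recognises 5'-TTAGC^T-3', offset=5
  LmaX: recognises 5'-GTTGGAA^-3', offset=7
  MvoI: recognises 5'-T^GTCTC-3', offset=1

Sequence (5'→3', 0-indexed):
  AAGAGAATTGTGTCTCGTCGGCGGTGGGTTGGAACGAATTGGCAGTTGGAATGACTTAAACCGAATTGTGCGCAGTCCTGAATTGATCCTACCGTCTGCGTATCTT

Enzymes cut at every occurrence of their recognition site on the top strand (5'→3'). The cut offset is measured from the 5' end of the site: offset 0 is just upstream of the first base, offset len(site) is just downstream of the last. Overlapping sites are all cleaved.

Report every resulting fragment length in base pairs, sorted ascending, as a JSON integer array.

Per-enzyme occurrences:
  WciX GAATTG/3: at [4, 35, 62, 79] ⇒ [7, 38, 65, 82]
  YnoVI ATCTT/4: at [101] ⇒ [105]
  DwuIV (TTAGCT, off=5): no sites
  LmaX GTTGGAA/7: at [27, 44] ⇒ [34, 51]
  MvoI TGTCTC/1: at [10] ⇒ [11]

All cut coordinates (distinct, sorted): [7, 11, 34, 38, 51, 65, 82, 105]

Fragments:
  7→11: 4 bp
  11→34: 23 bp
  34→38: 4 bp
  38→51: 13 bp
  51→65: 14 bp
  65→82: 17 bp
  82→105: 23 bp
  105→7 (wrap): 106-105+7 = 8 bp

[4,4,8,13,14,17,23,23]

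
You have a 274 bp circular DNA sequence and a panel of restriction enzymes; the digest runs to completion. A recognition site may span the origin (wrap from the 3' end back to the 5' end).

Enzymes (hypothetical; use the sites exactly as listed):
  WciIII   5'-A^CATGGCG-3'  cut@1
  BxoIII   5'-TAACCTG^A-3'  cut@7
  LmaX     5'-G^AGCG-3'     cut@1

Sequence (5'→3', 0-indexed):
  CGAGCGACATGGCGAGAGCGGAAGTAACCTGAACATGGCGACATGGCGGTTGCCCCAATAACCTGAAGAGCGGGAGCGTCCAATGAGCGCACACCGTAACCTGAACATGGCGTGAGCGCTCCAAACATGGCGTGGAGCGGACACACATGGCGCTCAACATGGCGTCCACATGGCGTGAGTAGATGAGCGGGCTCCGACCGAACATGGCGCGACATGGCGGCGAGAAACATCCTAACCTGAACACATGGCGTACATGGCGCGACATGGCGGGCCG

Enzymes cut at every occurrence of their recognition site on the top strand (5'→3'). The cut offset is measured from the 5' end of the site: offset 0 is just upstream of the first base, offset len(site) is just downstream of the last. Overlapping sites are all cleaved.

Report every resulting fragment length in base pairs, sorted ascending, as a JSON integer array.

Scan for sites:
  WciIII (ACATGGCG, off=1): starts [6, 32, 40, 104, 124, 144, 156, 167, 201, 211, 242, 251, 261] → cuts [7, 33, 41, 105, 125, 145, 157, 168, 202, 212, 243, 252, 262]
  BxoIII (TAACCTGA, off=7): starts [24, 58, 96, 232] → cuts [31, 65, 103, 239]
  LmaX (GAGCG, off=1): starts [1, 15, 67, 73, 84, 113, 134, 184] → cuts [2, 16, 68, 74, 85, 114, 135, 185]

Pooled cuts: [2, 7, 16, 31, 33, 41, 65, 68, 74, 85, 103, 105, 114, 125, 135, 145, 157, 168, 185, 202, 212, 239, 243, 252, 262]

Fragment lengths:
  2→7: 5 bp
  7→16: 9 bp
  16→31: 15 bp
  31→33: 2 bp
  33→41: 8 bp
  41→65: 24 bp
  65→68: 3 bp
  68→74: 6 bp
  74→85: 11 bp
  85→103: 18 bp
  103→105: 2 bp
  105→114: 9 bp
  114→125: 11 bp
  125→135: 10 bp
  135→145: 10 bp
  145→157: 12 bp
  157→168: 11 bp
  168→185: 17 bp
  185→202: 17 bp
  202→212: 10 bp
  212→239: 27 bp
  239→243: 4 bp
  243→252: 9 bp
  252→262: 10 bp
  262→2 (wrap): 274-262+2 = 14 bp

[2,2,3,4,5,6,8,9,9,9,10,10,10,10,11,11,11,12,14,15,17,17,18,24,27]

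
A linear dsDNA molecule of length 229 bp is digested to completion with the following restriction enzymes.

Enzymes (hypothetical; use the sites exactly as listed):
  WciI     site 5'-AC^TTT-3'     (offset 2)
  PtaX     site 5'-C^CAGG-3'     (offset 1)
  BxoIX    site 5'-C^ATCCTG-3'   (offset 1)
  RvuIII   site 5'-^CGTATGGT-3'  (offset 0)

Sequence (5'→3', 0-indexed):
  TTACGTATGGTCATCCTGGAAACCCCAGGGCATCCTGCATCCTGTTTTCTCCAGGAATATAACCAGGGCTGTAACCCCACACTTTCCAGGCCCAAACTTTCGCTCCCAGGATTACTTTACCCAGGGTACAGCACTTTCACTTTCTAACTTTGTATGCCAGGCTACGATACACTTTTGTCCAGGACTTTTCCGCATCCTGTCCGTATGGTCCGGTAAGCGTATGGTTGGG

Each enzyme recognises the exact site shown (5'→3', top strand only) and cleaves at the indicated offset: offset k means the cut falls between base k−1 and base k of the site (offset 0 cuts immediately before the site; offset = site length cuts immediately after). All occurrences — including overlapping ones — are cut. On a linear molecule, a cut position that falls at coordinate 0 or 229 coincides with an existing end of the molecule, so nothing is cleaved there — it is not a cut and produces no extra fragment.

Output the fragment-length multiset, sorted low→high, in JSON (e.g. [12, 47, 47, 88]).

[3,4,6,6,6,6,7,7,8,8,8,9,9,9,9,11,12,12,13,13,13,15,16,19]

Site scan:
  WciI (ACTTT, off=2): starts [80, 95, 113, 132, 138, 146, 170, 183] → cuts [82, 97, 115, 134, 140, 148, 172, 185]
  PtaX (CCAGG, off=1): starts [24, 50, 62, 85, 105, 120, 156, 178] → cuts [25, 51, 63, 86, 106, 121, 157, 179]
  BxoIX (CATCCTG, off=1): starts [11, 30, 37, 192] → cuts [12, 31, 38, 193]
  RvuIII (CGTATGGT, off=0): starts [3, 201, 217] → cuts [3, 201, 217]

Pooled cuts: [3, 12, 25, 31, 38, 51, 63, 82, 86, 97, 106, 115, 121, 134, 140, 148, 157, 172, 179, 185, 193, 201, 217]

Fragment lengths:
  [0,3): 3 bp
  [3,12): 9 bp
  [12,25): 13 bp
  [25,31): 6 bp
  [31,38): 7 bp
  [38,51): 13 bp
  [51,63): 12 bp
  [63,82): 19 bp
  [82,86): 4 bp
  [86,97): 11 bp
  [97,106): 9 bp
  [106,115): 9 bp
  [115,121): 6 bp
  [121,134): 13 bp
  [134,140): 6 bp
  [140,148): 8 bp
  [148,157): 9 bp
  [157,172): 15 bp
  [172,179): 7 bp
  [179,185): 6 bp
  [185,193): 8 bp
  [193,201): 8 bp
  [201,217): 16 bp
  [217,229): 12 bp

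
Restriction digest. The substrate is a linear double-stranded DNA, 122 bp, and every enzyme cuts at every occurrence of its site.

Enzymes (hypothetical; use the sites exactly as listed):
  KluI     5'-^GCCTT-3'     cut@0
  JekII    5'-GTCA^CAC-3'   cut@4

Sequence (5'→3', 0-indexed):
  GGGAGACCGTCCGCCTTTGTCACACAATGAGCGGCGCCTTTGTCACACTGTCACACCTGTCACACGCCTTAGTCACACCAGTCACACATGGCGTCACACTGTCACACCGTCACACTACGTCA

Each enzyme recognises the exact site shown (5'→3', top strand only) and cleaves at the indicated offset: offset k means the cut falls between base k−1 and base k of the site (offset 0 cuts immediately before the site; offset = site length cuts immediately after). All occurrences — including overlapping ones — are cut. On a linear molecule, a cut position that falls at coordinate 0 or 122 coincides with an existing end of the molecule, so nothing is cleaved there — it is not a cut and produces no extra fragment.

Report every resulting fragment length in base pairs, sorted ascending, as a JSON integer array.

Site scan:
  KluI (GCCTT, off=0): starts [12, 35, 65] → cuts [12, 35, 65]
  JekII (GTCACAC, off=4): starts [18, 41, 49, 58, 71, 80, 92, 100, 108] → cuts [22, 45, 53, 62, 75, 84, 96, 104, 112]

Pooled cuts: [12, 22, 35, 45, 53, 62, 65, 75, 84, 96, 104, 112]

Fragments:
  [0,12): 12 bp
  [12,22): 10 bp
  [22,35): 13 bp
  [35,45): 10 bp
  [45,53): 8 bp
  [53,62): 9 bp
  [62,65): 3 bp
  [65,75): 10 bp
  [75,84): 9 bp
  [84,96): 12 bp
  [96,104): 8 bp
  [104,112): 8 bp
  [112,122): 10 bp

[3,8,8,8,9,9,10,10,10,10,12,12,13]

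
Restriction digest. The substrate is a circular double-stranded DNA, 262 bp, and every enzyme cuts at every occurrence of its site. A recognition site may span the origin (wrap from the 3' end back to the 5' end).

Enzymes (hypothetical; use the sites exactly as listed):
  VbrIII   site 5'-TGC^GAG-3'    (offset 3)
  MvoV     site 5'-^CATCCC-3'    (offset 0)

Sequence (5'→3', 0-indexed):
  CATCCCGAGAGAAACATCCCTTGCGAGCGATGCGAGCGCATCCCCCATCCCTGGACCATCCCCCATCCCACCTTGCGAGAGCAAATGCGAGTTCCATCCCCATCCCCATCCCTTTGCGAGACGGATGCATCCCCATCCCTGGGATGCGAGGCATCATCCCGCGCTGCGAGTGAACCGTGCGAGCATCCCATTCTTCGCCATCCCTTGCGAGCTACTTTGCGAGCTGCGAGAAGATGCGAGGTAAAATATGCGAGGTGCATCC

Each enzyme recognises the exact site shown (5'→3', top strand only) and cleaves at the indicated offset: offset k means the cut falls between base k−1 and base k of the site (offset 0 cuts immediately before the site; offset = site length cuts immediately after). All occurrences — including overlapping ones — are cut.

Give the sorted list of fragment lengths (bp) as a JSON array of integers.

Scan for sites:
  VbrIII (TGCGAG, off=3): starts [21, 30, 73, 85, 114, 144, 164, 177, 205, 217, 224, 234, 248] → cuts [24, 33, 76, 88, 117, 147, 167, 180, 208, 220, 227, 237, 251]
  MvoV (CATCCC, off=0): starts [0, 14, 38, 45, 56, 63, 94, 100, 106, 127, 133, 154, 183, 198, 257] → cuts [0, 14, 38, 45, 56, 63, 94, 100, 106, 127, 133, 154, 183, 198, 257]

Pooled cuts: [0, 14, 24, 33, 38, 45, 56, 63, 76, 88, 94, 100, 106, 117, 127, 133, 147, 154, 167, 180, 183, 198, 208, 220, 227, 237, 251, 257]

Fragment lengths:
  0→14: 14 bp
  14→24: 10 bp
  24→33: 9 bp
  33→38: 5 bp
  38→45: 7 bp
  45→56: 11 bp
  56→63: 7 bp
  63→76: 13 bp
  76→88: 12 bp
  88→94: 6 bp
  94→100: 6 bp
  100→106: 6 bp
  106→117: 11 bp
  117→127: 10 bp
  127→133: 6 bp
  133→147: 14 bp
  147→154: 7 bp
  154→167: 13 bp
  167→180: 13 bp
  180→183: 3 bp
  183→198: 15 bp
  198→208: 10 bp
  208→220: 12 bp
  220→227: 7 bp
  227→237: 10 bp
  237→251: 14 bp
  251→257: 6 bp
  257→0 (wrap): 262-257+0 = 5 bp

[3,5,5,6,6,6,6,6,7,7,7,7,9,10,10,10,10,11,11,12,12,13,13,13,14,14,14,15]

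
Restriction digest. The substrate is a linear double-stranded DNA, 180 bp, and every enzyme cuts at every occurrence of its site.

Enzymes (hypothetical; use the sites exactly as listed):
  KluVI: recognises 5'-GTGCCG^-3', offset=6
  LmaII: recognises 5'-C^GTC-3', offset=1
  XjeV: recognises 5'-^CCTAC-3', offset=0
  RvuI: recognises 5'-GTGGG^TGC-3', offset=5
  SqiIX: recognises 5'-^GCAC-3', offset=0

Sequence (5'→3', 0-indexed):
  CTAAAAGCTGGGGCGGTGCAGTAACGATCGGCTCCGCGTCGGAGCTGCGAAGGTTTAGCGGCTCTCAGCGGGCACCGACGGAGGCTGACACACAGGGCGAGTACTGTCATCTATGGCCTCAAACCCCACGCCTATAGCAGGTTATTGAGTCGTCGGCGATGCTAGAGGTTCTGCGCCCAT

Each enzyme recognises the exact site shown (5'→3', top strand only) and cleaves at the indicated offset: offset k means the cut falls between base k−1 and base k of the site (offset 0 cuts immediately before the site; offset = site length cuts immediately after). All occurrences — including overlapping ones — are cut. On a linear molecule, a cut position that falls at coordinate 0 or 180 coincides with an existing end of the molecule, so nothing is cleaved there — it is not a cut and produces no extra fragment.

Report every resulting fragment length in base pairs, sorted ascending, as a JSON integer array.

[29,34,37,80]

Per-enzyme occurrences:
  KluVI (GTGCCG, off=6): no sites
  LmaII (CGTC, off=1): starts [36, 150] → cuts [37, 151]
  XjeV (CCTAC, off=0): no sites
  RvuI (GTGGGTGC, off=5): no sites
  SqiIX (GCAC, off=0): starts [71] → cuts [71]

All cut coordinates (distinct, sorted): [37, 71, 151]

Fragment lengths:
  [0,37): 37 bp
  [37,71): 34 bp
  [71,151): 80 bp
  [151,180): 29 bp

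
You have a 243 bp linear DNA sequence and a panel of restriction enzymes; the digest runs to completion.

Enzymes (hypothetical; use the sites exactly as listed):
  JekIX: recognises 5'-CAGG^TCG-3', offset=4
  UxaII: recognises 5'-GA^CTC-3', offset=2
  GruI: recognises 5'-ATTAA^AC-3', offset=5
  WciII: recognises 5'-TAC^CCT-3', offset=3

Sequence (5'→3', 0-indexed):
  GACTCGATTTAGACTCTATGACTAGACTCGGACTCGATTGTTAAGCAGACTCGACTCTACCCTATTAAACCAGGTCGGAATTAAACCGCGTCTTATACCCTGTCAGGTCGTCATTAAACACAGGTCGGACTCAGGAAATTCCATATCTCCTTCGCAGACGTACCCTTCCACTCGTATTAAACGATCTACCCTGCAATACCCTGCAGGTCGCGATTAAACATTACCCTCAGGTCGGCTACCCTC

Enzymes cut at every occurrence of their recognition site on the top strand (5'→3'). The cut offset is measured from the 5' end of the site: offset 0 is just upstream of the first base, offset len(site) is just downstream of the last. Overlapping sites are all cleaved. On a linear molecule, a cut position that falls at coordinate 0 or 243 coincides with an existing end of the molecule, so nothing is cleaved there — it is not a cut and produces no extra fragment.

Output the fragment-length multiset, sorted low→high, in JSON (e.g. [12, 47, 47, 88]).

Per-enzyme occurrences:
  JekIX CAGGTCG/4: at [70, 103, 120, 203, 227] ⇒ [74, 107, 124, 207, 231]
  UxaII GACTC/2: at [0, 11, 24, 30, 47, 52, 127] ⇒ [2, 13, 26, 32, 49, 54, 129]
  GruI ATTAAAC/5: at [63, 79, 112, 175, 212] ⇒ [68, 84, 117, 180, 217]
  WciII TACCCT/3: at [57, 95, 160, 186, 196, 221, 236] ⇒ [60, 98, 163, 189, 199, 224, 239]

All cut coordinates (distinct, sorted): [2, 13, 26, 32, 49, 54, 60, 68, 74, 84, 98, 107, 117, 124, 129, 163, 180, 189, 199, 207, 217, 224, 231, 239]

Fragments:
  [0,2): 2 bp
  [2,13): 11 bp
  [13,26): 13 bp
  [26,32): 6 bp
  [32,49): 17 bp
  [49,54): 5 bp
  [54,60): 6 bp
  [60,68): 8 bp
  [68,74): 6 bp
  [74,84): 10 bp
  [84,98): 14 bp
  [98,107): 9 bp
  [107,117): 10 bp
  [117,124): 7 bp
  [124,129): 5 bp
  [129,163): 34 bp
  [163,180): 17 bp
  [180,189): 9 bp
  [189,199): 10 bp
  [199,207): 8 bp
  [207,217): 10 bp
  [217,224): 7 bp
  [224,231): 7 bp
  [231,239): 8 bp
  [239,243): 4 bp

[2,4,5,5,6,6,6,7,7,7,8,8,8,9,9,10,10,10,10,11,13,14,17,17,34]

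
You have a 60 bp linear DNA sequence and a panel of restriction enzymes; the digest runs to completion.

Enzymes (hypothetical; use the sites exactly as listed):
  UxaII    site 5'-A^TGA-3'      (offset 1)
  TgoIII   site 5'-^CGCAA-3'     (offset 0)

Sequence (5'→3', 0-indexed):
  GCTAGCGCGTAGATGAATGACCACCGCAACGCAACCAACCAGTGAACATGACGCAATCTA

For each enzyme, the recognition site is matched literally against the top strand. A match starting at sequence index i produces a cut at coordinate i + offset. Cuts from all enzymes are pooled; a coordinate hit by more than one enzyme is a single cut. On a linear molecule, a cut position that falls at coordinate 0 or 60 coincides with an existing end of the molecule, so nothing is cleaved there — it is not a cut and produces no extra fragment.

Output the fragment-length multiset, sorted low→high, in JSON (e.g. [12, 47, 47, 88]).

Scan for sites:
  UxaII (ATGA, off=1): starts [12, 16, 47] → cuts [13, 17, 48]
  TgoIII (CGCAA, off=0): starts [24, 29, 51] → cuts [24, 29, 51]

Pooled cuts: [13, 17, 24, 29, 48, 51]

Fragment lengths:
  [0,13): 13 bp
  [13,17): 4 bp
  [17,24): 7 bp
  [24,29): 5 bp
  [29,48): 19 bp
  [48,51): 3 bp
  [51,60): 9 bp

[3,4,5,7,9,13,19]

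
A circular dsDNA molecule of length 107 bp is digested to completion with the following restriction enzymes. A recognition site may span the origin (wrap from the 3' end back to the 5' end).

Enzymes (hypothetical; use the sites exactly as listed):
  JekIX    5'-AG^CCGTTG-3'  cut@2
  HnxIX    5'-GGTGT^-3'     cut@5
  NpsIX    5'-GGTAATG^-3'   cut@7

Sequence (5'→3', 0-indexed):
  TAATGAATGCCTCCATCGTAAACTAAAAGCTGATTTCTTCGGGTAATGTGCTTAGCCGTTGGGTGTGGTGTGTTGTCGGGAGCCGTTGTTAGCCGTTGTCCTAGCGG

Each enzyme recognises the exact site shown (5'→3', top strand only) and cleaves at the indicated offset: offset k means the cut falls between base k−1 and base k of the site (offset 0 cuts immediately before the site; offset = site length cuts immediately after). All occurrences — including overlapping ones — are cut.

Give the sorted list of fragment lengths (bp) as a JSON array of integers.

Per-enzyme occurrences:
  JekIX (AGCCGTTG, off=2): starts [53, 80, 90] → cuts [55, 82, 92]
  HnxIX (GGTGT, off=5): starts [61, 66] → cuts [66, 71]
  NpsIX (GGTAATG, off=7): starts [41, 105] → cuts [5, 48]

Pooled cuts: [5, 48, 55, 66, 71, 82, 92]

Fragments:
  5→48: 43 bp
  48→55: 7 bp
  55→66: 11 bp
  66→71: 5 bp
  71→82: 11 bp
  82→92: 10 bp
  92→5 (wrap): 107-92+5 = 20 bp

[5,7,10,11,11,20,43]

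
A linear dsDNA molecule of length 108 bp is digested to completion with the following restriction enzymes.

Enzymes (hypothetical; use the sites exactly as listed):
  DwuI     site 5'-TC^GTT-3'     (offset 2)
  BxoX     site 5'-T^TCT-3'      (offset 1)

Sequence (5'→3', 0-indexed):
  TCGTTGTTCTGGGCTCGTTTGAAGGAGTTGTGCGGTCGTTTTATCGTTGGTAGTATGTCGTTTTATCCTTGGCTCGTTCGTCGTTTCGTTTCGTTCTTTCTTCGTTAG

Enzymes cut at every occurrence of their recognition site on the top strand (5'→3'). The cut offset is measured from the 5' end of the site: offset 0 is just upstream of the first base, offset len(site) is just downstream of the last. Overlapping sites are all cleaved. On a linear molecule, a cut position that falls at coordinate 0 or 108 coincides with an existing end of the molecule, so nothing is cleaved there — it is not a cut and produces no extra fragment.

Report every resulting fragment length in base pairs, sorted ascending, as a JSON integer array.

Site scan:
  DwuI TCGTT/2: at [0, 14, 35, 43, 57, 73, 80, 85, 90, 101] ⇒ [2, 16, 37, 45, 59, 75, 82, 87, 92, 103]
  BxoX TTCT/1: at [6, 93, 97] ⇒ [7, 94, 98]

Pooled cuts: [2, 7, 16, 37, 45, 59, 75, 82, 87, 92, 94, 98, 103]

Fragment lengths:
  [0,2): 2 bp
  [2,7): 5 bp
  [7,16): 9 bp
  [16,37): 21 bp
  [37,45): 8 bp
  [45,59): 14 bp
  [59,75): 16 bp
  [75,82): 7 bp
  [82,87): 5 bp
  [87,92): 5 bp
  [92,94): 2 bp
  [94,98): 4 bp
  [98,103): 5 bp
  [103,108): 5 bp

[2,2,4,5,5,5,5,5,7,8,9,14,16,21]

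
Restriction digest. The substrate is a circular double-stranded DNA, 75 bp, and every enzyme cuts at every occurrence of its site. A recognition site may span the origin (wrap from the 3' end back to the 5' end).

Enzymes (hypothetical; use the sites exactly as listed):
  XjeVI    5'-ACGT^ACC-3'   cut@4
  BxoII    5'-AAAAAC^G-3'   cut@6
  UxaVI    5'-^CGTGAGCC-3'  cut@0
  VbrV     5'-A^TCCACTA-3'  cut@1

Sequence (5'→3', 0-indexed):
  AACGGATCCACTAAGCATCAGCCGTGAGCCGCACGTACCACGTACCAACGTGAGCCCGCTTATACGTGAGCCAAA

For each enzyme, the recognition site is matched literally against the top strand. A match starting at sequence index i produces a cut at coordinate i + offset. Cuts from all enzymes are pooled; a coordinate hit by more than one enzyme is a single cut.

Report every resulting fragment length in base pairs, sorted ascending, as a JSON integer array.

[3,5,7,14,14,16,16]

Scan for sites:
  XjeVI (ACGTACC, off=4): starts [32, 39] → cuts [36, 43]
  BxoII (AAAAACG, off=6): starts [72] → cuts [3]
  UxaVI (CGTGAGCC, off=0): starts [22, 48, 64] → cuts [22, 48, 64]
  VbrV (ATCCACTA, off=1): starts [5] → cuts [6]

Pooled cuts: [3, 6, 22, 36, 43, 48, 64]

Fragments:
  3→6: 3 bp
  6→22: 16 bp
  22→36: 14 bp
  36→43: 7 bp
  43→48: 5 bp
  48→64: 16 bp
  64→3 (wrap): 75-64+3 = 14 bp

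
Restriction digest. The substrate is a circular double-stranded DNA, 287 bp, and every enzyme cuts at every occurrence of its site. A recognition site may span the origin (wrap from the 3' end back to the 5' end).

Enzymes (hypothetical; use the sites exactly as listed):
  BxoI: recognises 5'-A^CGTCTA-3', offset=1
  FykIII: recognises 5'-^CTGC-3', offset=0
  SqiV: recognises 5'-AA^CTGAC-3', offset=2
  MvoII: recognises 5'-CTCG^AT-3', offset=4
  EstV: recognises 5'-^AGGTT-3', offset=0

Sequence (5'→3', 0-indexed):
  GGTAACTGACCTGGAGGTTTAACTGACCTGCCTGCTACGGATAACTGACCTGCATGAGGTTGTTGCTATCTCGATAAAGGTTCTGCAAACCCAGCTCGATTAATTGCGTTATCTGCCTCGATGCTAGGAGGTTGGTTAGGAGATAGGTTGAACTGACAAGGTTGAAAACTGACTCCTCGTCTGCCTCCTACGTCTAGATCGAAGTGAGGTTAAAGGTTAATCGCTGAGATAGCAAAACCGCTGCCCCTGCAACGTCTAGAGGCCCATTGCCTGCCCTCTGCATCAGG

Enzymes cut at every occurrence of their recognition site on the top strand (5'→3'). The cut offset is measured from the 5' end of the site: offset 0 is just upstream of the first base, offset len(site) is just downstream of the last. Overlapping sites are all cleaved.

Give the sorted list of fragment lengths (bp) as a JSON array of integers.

Per-enzyme occurrences:
  BxoI ACGTCTA/1: at [189, 251] ⇒ [190, 252]
  FykIII CTGC/0: at [27, 31, 49, 82, 112, 180, 240, 246, 270, 277] ⇒ [27, 31, 49, 82, 112, 180, 240, 246, 270, 277]
  SqiV AACTGAC/2: at [3, 20, 42, 150, 166] ⇒ [5, 22, 44, 152, 168]
  MvoII CTCGAT/4: at [69, 94, 116] ⇒ [73, 98, 120]
  EstV AGGTT/0: at [14, 56, 77, 128, 144, 158, 206, 213] ⇒ [14, 56, 77, 128, 144, 158, 206, 213]

Pooled cuts: [5, 14, 22, 27, 31, 44, 49, 56, 73, 77, 82, 98, 112, 120, 128, 144, 152, 158, 168, 180, 190, 206, 213, 240, 246, 252, 270, 277]

Fragments:
  5→14: 9 bp
  14→22: 8 bp
  22→27: 5 bp
  27→31: 4 bp
  31→44: 13 bp
  44→49: 5 bp
  49→56: 7 bp
  56→73: 17 bp
  73→77: 4 bp
  77→82: 5 bp
  82→98: 16 bp
  98→112: 14 bp
  112→120: 8 bp
  120→128: 8 bp
  128→144: 16 bp
  144→152: 8 bp
  152→158: 6 bp
  158→168: 10 bp
  168→180: 12 bp
  180→190: 10 bp
  190→206: 16 bp
  206→213: 7 bp
  213→240: 27 bp
  240→246: 6 bp
  246→252: 6 bp
  252→270: 18 bp
  270→277: 7 bp
  277→5 (wrap): 287-277+5 = 15 bp

[4,4,5,5,5,6,6,6,7,7,7,8,8,8,8,9,10,10,12,13,14,15,16,16,16,17,18,27]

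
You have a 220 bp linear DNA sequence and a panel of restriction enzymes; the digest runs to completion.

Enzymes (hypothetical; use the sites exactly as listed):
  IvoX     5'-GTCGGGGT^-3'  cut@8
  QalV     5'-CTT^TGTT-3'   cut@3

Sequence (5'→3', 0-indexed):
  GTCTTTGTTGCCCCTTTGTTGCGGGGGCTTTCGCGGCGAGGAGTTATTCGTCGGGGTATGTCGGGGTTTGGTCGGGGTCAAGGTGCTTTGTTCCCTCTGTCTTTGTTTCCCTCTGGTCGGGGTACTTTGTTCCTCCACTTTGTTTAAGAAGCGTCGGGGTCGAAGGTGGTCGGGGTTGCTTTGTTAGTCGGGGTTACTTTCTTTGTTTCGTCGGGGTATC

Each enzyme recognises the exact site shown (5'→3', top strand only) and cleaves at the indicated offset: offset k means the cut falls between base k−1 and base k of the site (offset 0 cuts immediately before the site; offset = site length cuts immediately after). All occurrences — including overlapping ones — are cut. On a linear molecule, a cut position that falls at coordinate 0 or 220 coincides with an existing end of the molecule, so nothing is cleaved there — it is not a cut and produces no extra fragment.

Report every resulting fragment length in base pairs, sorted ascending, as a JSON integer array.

[3,4,5,5,9,10,10,11,11,13,13,14,15,16,20,20,41]

Scan for sites:
  IvoX GTCGGGGT/8: at [49, 59, 70, 115, 152, 168, 186, 209] ⇒ [57, 67, 78, 123, 160, 176, 194, 217]
  QalV CTTTGTT/3: at [2, 13, 85, 100, 124, 137, 178, 200] ⇒ [5, 16, 88, 103, 127, 140, 181, 203]

All cut coordinates (distinct, sorted): [5, 16, 57, 67, 78, 88, 103, 123, 127, 140, 160, 176, 181, 194, 203, 217]

Fragments:
  [0,5): 5 bp
  [5,16): 11 bp
  [16,57): 41 bp
  [57,67): 10 bp
  [67,78): 11 bp
  [78,88): 10 bp
  [88,103): 15 bp
  [103,123): 20 bp
  [123,127): 4 bp
  [127,140): 13 bp
  [140,160): 20 bp
  [160,176): 16 bp
  [176,181): 5 bp
  [181,194): 13 bp
  [194,203): 9 bp
  [203,217): 14 bp
  [217,220): 3 bp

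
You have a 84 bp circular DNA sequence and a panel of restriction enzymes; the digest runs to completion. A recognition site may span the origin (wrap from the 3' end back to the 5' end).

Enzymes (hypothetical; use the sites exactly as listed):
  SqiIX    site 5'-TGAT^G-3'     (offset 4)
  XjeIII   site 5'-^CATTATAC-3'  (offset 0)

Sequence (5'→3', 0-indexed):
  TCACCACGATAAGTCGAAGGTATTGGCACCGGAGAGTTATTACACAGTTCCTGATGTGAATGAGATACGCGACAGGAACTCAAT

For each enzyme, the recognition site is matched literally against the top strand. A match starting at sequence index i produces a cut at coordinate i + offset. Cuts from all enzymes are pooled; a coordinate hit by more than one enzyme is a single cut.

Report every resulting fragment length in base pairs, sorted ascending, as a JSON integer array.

Per-enzyme occurrences:
  SqiIX TGATG/4: at [51] ⇒ [55]
  XjeIII (CATTATAC, off=0): no sites

Pooled cuts: [55]

Fragment lengths:
  55→55 (wrap): 84-55+55 = 84 bp

[84]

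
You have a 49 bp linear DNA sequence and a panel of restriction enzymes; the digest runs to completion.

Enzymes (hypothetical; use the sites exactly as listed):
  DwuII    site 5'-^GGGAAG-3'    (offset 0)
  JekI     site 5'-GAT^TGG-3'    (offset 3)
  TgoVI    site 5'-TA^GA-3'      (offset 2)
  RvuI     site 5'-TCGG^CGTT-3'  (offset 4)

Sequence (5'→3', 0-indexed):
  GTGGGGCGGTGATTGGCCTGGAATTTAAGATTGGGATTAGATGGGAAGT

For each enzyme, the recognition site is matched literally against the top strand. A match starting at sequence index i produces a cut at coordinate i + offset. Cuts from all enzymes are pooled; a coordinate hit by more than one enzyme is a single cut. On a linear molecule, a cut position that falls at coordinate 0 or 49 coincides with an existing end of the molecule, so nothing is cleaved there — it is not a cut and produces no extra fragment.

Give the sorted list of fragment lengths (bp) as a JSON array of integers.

[3,7,8,13,18]

Site scan:
  DwuII (GGGAAG, off=0): starts [42] → cuts [42]
  JekI (GATTGG, off=3): starts [10, 28] → cuts [13, 31]
  TgoVI (TAGA, off=2): starts [37] → cuts [39]
  RvuI (TCGGCGTT, off=4): no sites

All cut coordinates (distinct, sorted): [13, 31, 39, 42]

Fragment lengths:
  [0,13): 13 bp
  [13,31): 18 bp
  [31,39): 8 bp
  [39,42): 3 bp
  [42,49): 7 bp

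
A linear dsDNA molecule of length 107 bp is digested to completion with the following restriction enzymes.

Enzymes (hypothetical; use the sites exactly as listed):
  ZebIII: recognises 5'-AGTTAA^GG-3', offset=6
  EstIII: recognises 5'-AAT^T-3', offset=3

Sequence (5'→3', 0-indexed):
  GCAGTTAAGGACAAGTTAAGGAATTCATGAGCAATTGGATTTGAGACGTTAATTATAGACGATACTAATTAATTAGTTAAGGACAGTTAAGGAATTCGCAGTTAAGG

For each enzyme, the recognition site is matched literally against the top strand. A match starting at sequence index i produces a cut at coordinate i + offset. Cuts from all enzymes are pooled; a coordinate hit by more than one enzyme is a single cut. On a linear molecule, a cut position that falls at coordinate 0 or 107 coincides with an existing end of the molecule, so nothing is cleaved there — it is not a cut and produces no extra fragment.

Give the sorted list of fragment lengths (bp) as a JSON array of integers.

[2,4,5,5,7,8,10,10,11,11,16,18]

Per-enzyme occurrences:
  ZebIII AGTTAAGG/6: at [2, 13, 74, 84, 99] ⇒ [8, 19, 80, 90, 105]
  EstIII AATT/3: at [21, 32, 50, 66, 70, 92] ⇒ [24, 35, 53, 69, 73, 95]

All cut coordinates (distinct, sorted): [8, 19, 24, 35, 53, 69, 73, 80, 90, 95, 105]

Fragment lengths:
  [0,8): 8 bp
  [8,19): 11 bp
  [19,24): 5 bp
  [24,35): 11 bp
  [35,53): 18 bp
  [53,69): 16 bp
  [69,73): 4 bp
  [73,80): 7 bp
  [80,90): 10 bp
  [90,95): 5 bp
  [95,105): 10 bp
  [105,107): 2 bp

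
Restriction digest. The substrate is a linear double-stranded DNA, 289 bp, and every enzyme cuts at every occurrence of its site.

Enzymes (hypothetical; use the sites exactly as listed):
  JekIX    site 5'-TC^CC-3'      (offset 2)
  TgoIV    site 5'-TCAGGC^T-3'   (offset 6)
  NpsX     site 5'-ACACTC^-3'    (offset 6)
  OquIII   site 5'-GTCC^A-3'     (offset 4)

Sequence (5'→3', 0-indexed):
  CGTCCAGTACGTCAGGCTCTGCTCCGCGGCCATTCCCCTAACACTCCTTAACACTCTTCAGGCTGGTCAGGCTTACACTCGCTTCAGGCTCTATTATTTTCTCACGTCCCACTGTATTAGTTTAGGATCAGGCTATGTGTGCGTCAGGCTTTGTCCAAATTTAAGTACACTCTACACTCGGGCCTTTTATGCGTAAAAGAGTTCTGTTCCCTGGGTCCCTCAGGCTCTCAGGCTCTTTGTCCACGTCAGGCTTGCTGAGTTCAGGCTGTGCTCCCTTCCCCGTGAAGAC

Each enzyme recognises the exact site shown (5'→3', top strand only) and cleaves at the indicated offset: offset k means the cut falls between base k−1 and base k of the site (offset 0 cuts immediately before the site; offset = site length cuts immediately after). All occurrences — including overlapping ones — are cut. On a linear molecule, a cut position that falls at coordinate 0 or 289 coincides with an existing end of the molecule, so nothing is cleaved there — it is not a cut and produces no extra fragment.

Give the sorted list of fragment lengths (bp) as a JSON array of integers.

[5,5,7,7,7,7,8,8,8,8,9,9,9,9,10,11,11,12,15,16,16,18,19,25,30]

Scan for sites:
  JekIX (TCCC, off=2): starts [33, 106, 207, 215, 271, 276] → cuts [35, 108, 209, 217, 273, 278]
  TgoIV (TCAGGCT, off=6): starts [11, 57, 66, 83, 127, 143, 219, 227, 245, 260] → cuts [17, 63, 72, 89, 133, 149, 225, 233, 251, 266]
  NpsX (ACACTC, off=6): starts [40, 50, 74, 166, 173] → cuts [46, 56, 80, 172, 179]
  OquIII (GTCCA, off=4): starts [1, 152, 238] → cuts [5, 156, 242]

All cut coordinates (distinct, sorted): [5, 17, 35, 46, 56, 63, 72, 80, 89, 108, 133, 149, 156, 172, 179, 209, 217, 225, 233, 242, 251, 266, 273, 278]

Fragments:
  [0,5): 5 bp
  [5,17): 12 bp
  [17,35): 18 bp
  [35,46): 11 bp
  [46,56): 10 bp
  [56,63): 7 bp
  [63,72): 9 bp
  [72,80): 8 bp
  [80,89): 9 bp
  [89,108): 19 bp
  [108,133): 25 bp
  [133,149): 16 bp
  [149,156): 7 bp
  [156,172): 16 bp
  [172,179): 7 bp
  [179,209): 30 bp
  [209,217): 8 bp
  [217,225): 8 bp
  [225,233): 8 bp
  [233,242): 9 bp
  [242,251): 9 bp
  [251,266): 15 bp
  [266,273): 7 bp
  [273,278): 5 bp
  [278,289): 11 bp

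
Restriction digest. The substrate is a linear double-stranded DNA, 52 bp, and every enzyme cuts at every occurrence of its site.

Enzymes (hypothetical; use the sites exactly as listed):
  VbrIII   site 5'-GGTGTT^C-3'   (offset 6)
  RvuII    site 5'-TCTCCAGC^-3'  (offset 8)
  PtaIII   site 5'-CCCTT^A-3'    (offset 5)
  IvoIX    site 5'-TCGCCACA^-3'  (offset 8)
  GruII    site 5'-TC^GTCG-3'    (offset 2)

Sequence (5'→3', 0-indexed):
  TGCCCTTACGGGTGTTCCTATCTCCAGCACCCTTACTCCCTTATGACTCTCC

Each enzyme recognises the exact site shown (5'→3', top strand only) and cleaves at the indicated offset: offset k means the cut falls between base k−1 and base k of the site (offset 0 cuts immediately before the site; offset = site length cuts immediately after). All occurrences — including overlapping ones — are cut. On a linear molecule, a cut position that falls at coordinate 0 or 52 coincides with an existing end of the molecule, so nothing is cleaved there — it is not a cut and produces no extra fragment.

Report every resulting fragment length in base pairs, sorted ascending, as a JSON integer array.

[6,7,8,9,10,12]

Site scan:
  VbrIII GGTGTTC/6: at [10] ⇒ [16]
  RvuII TCTCCAGC/8: at [20] ⇒ [28]
  PtaIII CCCTTA/5: at [2, 29, 37] ⇒ [7, 34, 42]
  IvoIX (TCGCCACA, off=8): no sites
  GruII (TCGTCG, off=2): no sites

All cut coordinates (distinct, sorted): [7, 16, 28, 34, 42]

Fragment lengths:
  [0,7): 7 bp
  [7,16): 9 bp
  [16,28): 12 bp
  [28,34): 6 bp
  [34,42): 8 bp
  [42,52): 10 bp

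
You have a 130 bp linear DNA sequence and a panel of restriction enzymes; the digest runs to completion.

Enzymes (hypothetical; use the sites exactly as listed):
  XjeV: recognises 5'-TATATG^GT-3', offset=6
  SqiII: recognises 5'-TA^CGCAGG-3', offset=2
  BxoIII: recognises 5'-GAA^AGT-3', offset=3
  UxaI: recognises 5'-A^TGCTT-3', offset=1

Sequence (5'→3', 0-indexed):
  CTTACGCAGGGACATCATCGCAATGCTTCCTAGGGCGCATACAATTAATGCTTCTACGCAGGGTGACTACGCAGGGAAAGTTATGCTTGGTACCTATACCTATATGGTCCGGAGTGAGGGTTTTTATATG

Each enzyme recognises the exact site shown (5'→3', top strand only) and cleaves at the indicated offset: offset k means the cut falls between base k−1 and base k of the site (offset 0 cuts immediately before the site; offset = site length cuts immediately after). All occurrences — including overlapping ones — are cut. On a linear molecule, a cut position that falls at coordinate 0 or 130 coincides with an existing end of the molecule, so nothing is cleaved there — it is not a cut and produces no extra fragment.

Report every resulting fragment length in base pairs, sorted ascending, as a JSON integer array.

Site scan:
  XjeV (TATATGGT, off=6): starts [100] → cuts [106]
  SqiII (TACGCAGG, off=2): starts [2, 54, 67] → cuts [4, 56, 69]
  BxoIII (GAAAGT, off=3): starts [75] → cuts [78]
  UxaI (ATGCTT, off=1): starts [22, 47, 82] → cuts [23, 48, 83]

All cut coordinates (distinct, sorted): [4, 23, 48, 56, 69, 78, 83, 106]

Fragment lengths:
  [0,4): 4 bp
  [4,23): 19 bp
  [23,48): 25 bp
  [48,56): 8 bp
  [56,69): 13 bp
  [69,78): 9 bp
  [78,83): 5 bp
  [83,106): 23 bp
  [106,130): 24 bp

[4,5,8,9,13,19,23,24,25]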